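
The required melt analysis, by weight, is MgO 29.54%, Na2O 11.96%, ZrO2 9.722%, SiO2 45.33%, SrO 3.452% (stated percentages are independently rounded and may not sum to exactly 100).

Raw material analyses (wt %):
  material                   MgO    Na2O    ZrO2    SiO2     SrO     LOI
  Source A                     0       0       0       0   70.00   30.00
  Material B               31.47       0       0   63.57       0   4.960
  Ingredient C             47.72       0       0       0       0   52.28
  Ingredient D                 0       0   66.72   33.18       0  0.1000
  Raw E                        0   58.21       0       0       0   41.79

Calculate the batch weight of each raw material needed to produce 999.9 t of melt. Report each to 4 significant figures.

Each numeric step carries exact precision throughout — working values are printed, rounded to 4 significant digits, as written — each reported number sees exactly one rounding; all derived quantities, which include the totals, the five compositions, net glass mass, yield, ignition loss, are recomputed at full float precision, exactly as printed in problem or answer, from the batch weights at 999.9 t of glass.
Oxide mass targets, per 999.9 t melt:
  MgO: 29.54% × 999.9 = 295.4 t
  Na2O: 11.96% × 999.9 = 119.6 t
  ZrO2: 9.722% × 999.9 = 97.21 t
  SiO2: 45.33% × 999.9 = 453.3 t
  SrO: 3.452% × 999.9 = 34.52 t
Oxide-by-oxide audit working from each reported weight, per the basis as stated (oxide sums agree with the targets up to rounding of the answer):
  MgO: 637.0·0.3147 + 198.9·0.4772 = 295.4 t (target 295.4 t)
  Na2O: 205.4·0.5821 = 119.6 t (target 119.6 t)
  ZrO2: 145.7·0.6672 = 97.21 t (target 97.21 t)
  SiO2: 637.0·0.6357 + 145.7·0.3318 = 453.3 t (target 453.3 t)
  SrO: 49.31·0.7000 = 34.52 t (target 34.52 t)
Auditing the glass mass value: the batch minus its LOI: 1000 t (per-oxide target masses sum to 999.9 t; against the stated basis, 999.9 t — rounding explains the deltas).
Whole-batch sum: Σ batch = 1236 t; Σ batch·LOI gives LOI loss = 236.4 t; yield, glass over the total, = 80.88%.

Batch per 999.9 t melt:
  Source A: 49.31 t
  Material B: 637.0 t
  Ingredient C: 198.9 t
  Ingredient D: 145.7 t
  Raw E: 205.4 t
Total batch = 1236 t; LOI loss = 236.4 t; yield = 80.88%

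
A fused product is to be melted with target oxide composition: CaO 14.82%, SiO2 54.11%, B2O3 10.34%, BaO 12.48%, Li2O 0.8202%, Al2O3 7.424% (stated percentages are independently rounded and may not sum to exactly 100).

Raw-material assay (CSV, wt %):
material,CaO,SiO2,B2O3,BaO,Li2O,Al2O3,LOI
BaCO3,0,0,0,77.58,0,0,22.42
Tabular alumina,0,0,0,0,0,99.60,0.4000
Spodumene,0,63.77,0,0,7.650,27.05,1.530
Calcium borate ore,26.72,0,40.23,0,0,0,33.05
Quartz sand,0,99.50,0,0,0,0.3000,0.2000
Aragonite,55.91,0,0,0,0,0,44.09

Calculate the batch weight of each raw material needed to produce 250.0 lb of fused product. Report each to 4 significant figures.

Intermediates are displayed (rounded to 4 significant figures) within the worked lines — all internal work runs at exact precision through the solve. Every reported number takes exactly one rounding — the derived quantities (LOI, glass mass, six oxide percentages, yield, the totals) are carried starting from the weights at 250.0 lb of glass at full precision, exactly as printed in the problem or answer text.
Oxide mass targets, per 250.0 lb fused product:
  CaO: 14.82% × 250.0 = 37.05 lb
  SiO2: 54.11% × 250.0 = 135.3 lb
  B2O3: 10.34% × 250.0 = 25.85 lb
  BaO: 12.48% × 250.0 = 31.20 lb
  Li2O: 0.8202% × 250.0 = 2.050 lb
  Al2O3: 7.424% × 250.0 = 18.56 lb
Sums-versus-targets review working from each reported weight, for the quoted basis mass (sum by sum, the targets are met modulo rounding of the values):
  CaO: 64.26·0.2672 + 35.56·0.5591 = 37.05 lb (target 37.05 lb)
  SiO2: 26.80·0.6377 + 118.8·0.9950 = 135.3 lb (target 135.3 lb)
  B2O3: 64.26·0.4023 = 25.85 lb (target 25.85 lb)
  BaO: 40.22·0.7758 = 31.20 lb (target 31.20 lb)
  Li2O: 26.80·0.07650 = 2.050 lb (target 2.050 lb)
  Al2O3: 11.00·0.9960 + 26.80·0.2705 + 118.8·0.003000 = 18.56 lb (target 18.56 lb)
Glass-mass sanity pass: net batch after ignition = 250.0 lb (the targets, summed, come to 250.0 lb; basis as stated: 250.0 lb — gaps are rounding artifacts).
Summing the batch: Σ batch = 296.6 lb; LOI removed, Σ of batch·LOI: 46.63 lb; yield = glass ÷ total batch = 84.28%.

Batch per 250.0 lb fused product:
  BaCO3: 40.22 lb
  Tabular alumina: 11.00 lb
  Spodumene: 26.80 lb
  Calcium borate ore: 64.26 lb
  Quartz sand: 118.8 lb
  Aragonite: 35.56 lb
Total batch = 296.6 lb; LOI loss = 46.63 lb; yield = 84.28%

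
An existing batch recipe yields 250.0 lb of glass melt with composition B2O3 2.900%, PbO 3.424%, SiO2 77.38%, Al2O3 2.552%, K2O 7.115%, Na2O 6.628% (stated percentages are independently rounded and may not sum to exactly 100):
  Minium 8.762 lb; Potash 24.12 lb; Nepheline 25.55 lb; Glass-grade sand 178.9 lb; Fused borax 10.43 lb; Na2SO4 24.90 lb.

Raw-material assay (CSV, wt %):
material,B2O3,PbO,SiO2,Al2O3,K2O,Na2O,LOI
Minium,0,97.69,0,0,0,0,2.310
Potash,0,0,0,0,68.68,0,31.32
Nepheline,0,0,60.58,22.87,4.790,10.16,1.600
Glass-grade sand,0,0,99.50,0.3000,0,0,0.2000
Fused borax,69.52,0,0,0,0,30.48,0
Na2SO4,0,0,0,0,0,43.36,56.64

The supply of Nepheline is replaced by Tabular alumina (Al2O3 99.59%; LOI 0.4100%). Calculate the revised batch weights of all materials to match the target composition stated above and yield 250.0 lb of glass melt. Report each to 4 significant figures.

Revised batch per 250.0 lb glass melt:
  Minium: 8.762 lb
  Potash: 25.90 lb
  Tabular alumina: 5.821 lb
  Glass-grade sand: 194.4 lb
  Fused borax: 10.43 lb
  Na2SO4: 30.88 lb
Total batch = 276.2 lb; LOI loss = 26.22 lb

Every computation keeps full float precision through the solve. In-progress results are displayed, rounded to four significant figures, within the worked lines; every reported value takes exactly one rounding; the derived quantities (the yield, LOI, net glass mass, six oxide percentages, totals) are re-derived starting from the weights for 250.0 lb of glass in full precision, precisely as stated by either problem or answer.
The oxide mass targets at 250.0 lb glass melt:
  B2O3: 2.900% × 250.0 = 7.250 lb
  PbO: 3.424% × 250.0 = 8.560 lb
  SiO2: 77.38% × 250.0 = 193.4 lb
  Al2O3: 2.552% × 250.0 = 6.380 lb
  K2O: 7.115% × 250.0 = 17.79 lb
  Na2O: 6.628% × 250.0 = 16.57 lb
A balance pass over the oxides, working from each reported weight, under the basis named above (oxide sums agree with the targets once rounding is allowed for):
  B2O3: 10.43·0.6952 = 7.251 lb (target 7.250 lb)
  PbO: 8.762·0.9769 = 8.560 lb (target 8.560 lb)
  SiO2: 194.4·0.9950 = 193.4 lb (target 193.4 lb)
  Al2O3: 5.821·0.9959 + 194.4·0.003000 = 6.380 lb (target 6.380 lb)
  K2O: 25.90·0.6868 = 17.79 lb (target 17.79 lb)
  Na2O: 10.43·0.3048 + 30.88·0.4336 = 16.57 lb (target 16.57 lb)
Glass-mass bookkeeping: the batch minus its LOI: 250.0 lb (oxide target masses add up to 250.0 lb; versus the stated basis of 250.0 lb — a pure rounding effect).
Whole-batch sum: Σ batch = 276.2 lb; loss to ignition Σ batch·LOI = 26.22 lb; the yield ratio, glass ÷ batch: 90.51%.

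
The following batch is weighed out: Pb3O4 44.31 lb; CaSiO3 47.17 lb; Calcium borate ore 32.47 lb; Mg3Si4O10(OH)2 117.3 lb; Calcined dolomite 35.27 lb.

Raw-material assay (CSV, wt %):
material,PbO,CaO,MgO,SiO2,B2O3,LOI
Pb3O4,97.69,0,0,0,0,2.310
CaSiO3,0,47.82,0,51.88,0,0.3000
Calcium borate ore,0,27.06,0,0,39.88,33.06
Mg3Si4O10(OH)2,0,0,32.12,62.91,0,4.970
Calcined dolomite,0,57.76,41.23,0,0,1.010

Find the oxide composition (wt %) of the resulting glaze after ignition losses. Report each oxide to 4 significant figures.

Glass mass = 258.4 lb (batch 276.5 − LOI 18.09).
Composition: PbO 16.75%, CaO 20.01%, MgO 20.21%, SiO2 38.02%, B2O3 5.011%

All arithmetic keeps full float precision all the way through — in-progress results are shown rounded to 4 significant digits in the printout — each reported value is rounded a single time; the derived quantities, including ignition loss, glass mass, the yield, the totals, five oxide percentages, are re-derived from the weighed amounts at 258.4 lb of glass in exact precision, as they appear in the problem or the answer.
Delivered oxide masses:
  PbO: 44.31·0.9769 = 43.29 lb
  CaO: 47.17·0.4782 + 32.47·0.2706 + 35.27·0.5776 = 51.72 lb
  MgO: 117.3·0.3212 + 35.27·0.4123 = 52.22 lb
  SiO2: 47.17·0.5188 + 117.3·0.6291 = 98.27 lb
  B2O3: 32.47·0.3988 = 12.95 lb
LOI: 44.31·0.02310 + 47.17·0.003000 + 32.47·0.3306 + 117.3·0.04970 + 35.27·0.01010 = 18.09 lb
The glass mass, total less LOI, = 276.5 − 18.09 = 258.4 lb (equal to the oxide-mass sum)
oxide / glass × 100 gives the wt %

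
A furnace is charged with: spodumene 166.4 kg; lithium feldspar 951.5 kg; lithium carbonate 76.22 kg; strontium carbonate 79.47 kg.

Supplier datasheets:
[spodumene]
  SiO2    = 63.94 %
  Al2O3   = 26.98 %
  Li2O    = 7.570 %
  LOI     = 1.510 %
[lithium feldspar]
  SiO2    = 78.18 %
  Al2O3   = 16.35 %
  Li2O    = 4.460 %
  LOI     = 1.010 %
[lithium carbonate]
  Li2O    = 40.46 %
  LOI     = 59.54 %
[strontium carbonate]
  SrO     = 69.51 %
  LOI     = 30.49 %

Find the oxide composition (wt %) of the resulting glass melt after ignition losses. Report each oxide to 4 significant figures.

Glass mass = 1192 kg (batch 1274 − LOI 81.73).
Composition: SiO2 71.34%, SrO 4.635%, Al2O3 16.82%, Li2O 7.205%

The working math carries full float precision throughout — mid-chain values appear rounded off to 4 significant digits on the page — a single rounding produces each reported value; the derived quantities, which include the totals, glass mass, the four compositions, the yield, ignition loss, are rebuilt at full float precision, as written in problem or answer, starting from the weights per 1192 kg of glass.
Delivered oxide masses:
  SiO2: 166.4·0.6394 + 951.5·0.7818 = 850.3 kg
  SrO: 79.47·0.6951 = 55.24 kg
  Al2O3: 166.4·0.2698 + 951.5·0.1635 = 200.5 kg
  Li2O: 166.4·0.07570 + 951.5·0.04460 + 76.22·0.4046 = 85.87 kg
LOI: 166.4·0.01510 + 951.5·0.01010 + 76.22·0.5954 + 79.47·0.3049 = 81.73 kg
Glass mass = batch − LOI = 1274 − 81.73 = 1192 kg (consistent with Σ oxide mass)
percent by weight: oxide/glass ×100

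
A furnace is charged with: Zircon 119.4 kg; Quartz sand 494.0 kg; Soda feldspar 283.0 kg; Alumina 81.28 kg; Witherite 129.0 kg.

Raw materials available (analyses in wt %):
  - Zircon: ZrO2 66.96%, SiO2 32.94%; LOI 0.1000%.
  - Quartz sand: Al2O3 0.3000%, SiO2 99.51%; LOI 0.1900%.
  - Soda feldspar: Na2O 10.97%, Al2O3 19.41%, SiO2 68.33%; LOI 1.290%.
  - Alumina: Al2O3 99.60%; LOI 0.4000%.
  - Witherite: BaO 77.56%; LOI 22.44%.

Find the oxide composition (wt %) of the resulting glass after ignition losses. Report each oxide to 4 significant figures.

Glass mass = 1073 kg (batch 1107 − LOI 33.98).
Composition: Na2O 2.894%, BaO 9.327%, ZrO2 7.453%, Al2O3 12.81%, SiO2 67.52%

Intermediates are shown rounded to four significant figures across the worked steps. The working math carries exact precision at all times — exactly one rounding lands on each reported value; the derived quantities, including glass mass, yield, LOI, five oxide percentages, the totals, are recomputed from the batch weights per 1073 kg of glass in exact precision exactly as printed in the problem or the answer.
What the batch supplies per oxide:
  Na2O: 283.0·0.1097 = 31.05 kg
  BaO: 129.0·0.7756 = 100.1 kg
  ZrO2: 119.4·0.6696 = 79.95 kg
  Al2O3: 494.0·0.003000 + 283.0·0.1941 + 81.28·0.9960 = 137.4 kg
  SiO2: 119.4·0.3294 + 494.0·0.9951 + 283.0·0.6833 = 724.3 kg
LOI: 119.4·0.001000 + 494.0·0.001900 + 283.0·0.01290 + 81.28·0.004000 + 129.0·0.2244 = 33.98 kg
Glass mass = batch − LOI = 1107 − 33.98 = 1073 kg (consistent with Σ oxide mass)
percent by weight: oxide/glass ×100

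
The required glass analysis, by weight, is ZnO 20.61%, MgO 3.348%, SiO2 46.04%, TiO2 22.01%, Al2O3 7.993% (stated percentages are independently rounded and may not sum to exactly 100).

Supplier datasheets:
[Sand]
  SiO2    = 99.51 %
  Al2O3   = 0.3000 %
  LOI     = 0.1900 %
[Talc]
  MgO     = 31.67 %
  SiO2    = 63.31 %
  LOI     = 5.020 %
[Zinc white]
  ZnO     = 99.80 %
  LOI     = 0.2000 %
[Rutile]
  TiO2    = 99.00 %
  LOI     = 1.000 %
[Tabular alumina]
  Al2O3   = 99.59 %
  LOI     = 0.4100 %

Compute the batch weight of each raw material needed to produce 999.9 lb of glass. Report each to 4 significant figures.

Batch per 999.9 lb glass:
  Sand: 395.4 lb
  Talc: 105.7 lb
  Zinc white: 206.5 lb
  Rutile: 222.3 lb
  Tabular alumina: 79.06 lb
Total batch = 1009 lb; LOI loss = 9.018 lb; yield = 99.11%

The working math keeps full float precision through the solve; working values are printed (rounded to 4 significant figures) alongside each step — every reported number is rounded once only. The derived quantities, including glass mass, the five compositions, the yield, ignition loss, totals, are re-derived from the weighed amounts for 999.9 lb of glass at full float precision as set out in question or answer.
Oxide mass targets, per 999.9 lb glass:
  ZnO: 20.61% × 999.9 = 206.1 lb
  MgO: 3.348% × 999.9 = 33.48 lb
  SiO2: 46.04% × 999.9 = 460.4 lb
  TiO2: 22.01% × 999.9 = 220.1 lb
  Al2O3: 7.993% × 999.9 = 79.92 lb
A balance pass over the oxides, from the weights as reported, at the basis given (every target is met by its sum exact up to rounding of places):
  ZnO: 206.5·0.9980 = 206.1 lb (target 206.1 lb)
  MgO: 105.7·0.3167 = 33.48 lb (target 33.48 lb)
  SiO2: 395.4·0.9951 + 105.7·0.6331 = 460.4 lb (target 460.4 lb)
  TiO2: 222.3·0.9900 = 220.1 lb (target 220.1 lb)
  Al2O3: 395.4·0.003000 + 79.06·0.9959 = 79.92 lb (target 79.92 lb)
Glass-mass sanity pass: whole batch net of LOI = 999.9 lb (the targets, summed, come to 999.9 lb; with the basis standing at 999.9 lb — differing by rounding only).
Batch total: Σ batch = 1009 lb; LOI loss = Σ batch·LOI = 9.018 lb; yield, glass over the total, = 99.11%.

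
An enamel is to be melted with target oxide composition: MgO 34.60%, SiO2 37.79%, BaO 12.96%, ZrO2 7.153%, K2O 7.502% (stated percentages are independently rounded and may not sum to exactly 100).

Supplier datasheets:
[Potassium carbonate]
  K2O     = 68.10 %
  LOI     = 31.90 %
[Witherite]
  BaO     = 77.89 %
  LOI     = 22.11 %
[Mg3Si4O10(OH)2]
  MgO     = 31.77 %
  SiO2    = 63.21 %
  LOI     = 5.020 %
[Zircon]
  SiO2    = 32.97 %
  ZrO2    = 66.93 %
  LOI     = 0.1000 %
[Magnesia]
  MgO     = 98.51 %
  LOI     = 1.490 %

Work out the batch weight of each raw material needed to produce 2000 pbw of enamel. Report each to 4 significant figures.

Batch per 2000 pbw enamel:
  Potassium carbonate: 220.3 pbw
  Witherite: 332.8 pbw
  Mg3Si4O10(OH)2: 1084 pbw
  Zircon: 213.7 pbw
  Magnesia: 352.8 pbw
Total batch = 2204 pbw; LOI loss = 203.7 pbw; yield = 90.75%

Every computation maintains full float precision at every stage; the intermediate values are shown (rounded to four significant figures) as written — exactly one rounding lands on every reported number; the derived quantities are re-derived in full float precision (the totals, ignition loss, five oxide percentages, the yield, net glass mass) starting from the weights on 2000 pbw of glass, precisely as stated by the problem or answer text.
Oxide mass targets, per 2000 pbw enamel:
  MgO: 34.60% × 2000 = 692.0 pbw
  SiO2: 37.79% × 2000 = 755.8 pbw
  BaO: 12.96% × 2000 = 259.2 pbw
  ZrO2: 7.153% × 2000 = 143.1 pbw
  K2O: 7.502% × 2000 = 150.0 pbw
Per-oxide balance check applying the batch weights above, for the quoted basis mass (sums match the target masses inside rounding margins):
  MgO: 1084·0.3177 + 352.8·0.9851 = 691.9 pbw (target 692.0 pbw)
  SiO2: 1084·0.6321 + 213.7·0.3297 = 755.7 pbw (target 755.8 pbw)
  BaO: 332.8·0.7789 = 259.2 pbw (target 259.2 pbw)
  ZrO2: 213.7·0.6693 = 143.0 pbw (target 143.1 pbw)
  K2O: 220.3·0.6810 = 150.0 pbw (target 150.0 pbw)
Mass balance on the glass: batch total minus LOI = 2000 pbw (targets for the oxides total 2000 pbw; the stated basis being 2000 pbw — gaps are rounding artifacts).
Total batch = Σ batch = 2204 pbw; LOI removed, Σ of batch·LOI: 203.7 pbw; the yield ratio, glass ÷ batch: 90.75%.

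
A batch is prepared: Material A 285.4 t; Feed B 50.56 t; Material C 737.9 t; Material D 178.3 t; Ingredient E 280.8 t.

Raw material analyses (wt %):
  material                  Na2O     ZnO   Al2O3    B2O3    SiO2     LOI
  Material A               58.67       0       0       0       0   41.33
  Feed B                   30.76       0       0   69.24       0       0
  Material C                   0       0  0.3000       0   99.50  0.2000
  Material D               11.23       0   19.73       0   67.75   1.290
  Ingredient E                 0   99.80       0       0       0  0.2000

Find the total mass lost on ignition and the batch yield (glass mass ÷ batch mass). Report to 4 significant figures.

LOI loss = 122.3 t; glass = 1411 t; yield = 92.02%

Rounding to 4 significant figures governs each intermediate as printed; the whole derivation carries full float precision in every operation — each reported number sees exactly one rounding — the derived quantities are recomputed from the weighed amounts for 1411 t of glass at exact precision (net glass mass, the five compositions, totals, LOI, yield), precisely as stated by either problem or answer.
Each material's LOI contribution:
  Material A: 285.4 × 0.4133 = 118.0 t
  Feed B: 50.56 × 0 = 0 t
  Material C: 737.9 × 0.002000 = 1.476 t
  Material D: 178.3 × 0.01290 = 2.300 t
  Ingredient E: 280.8 × 0.002000 = 0.5616 t
Total LOI = 122.3 t
Glass = batch − LOI = 1533 − 122.3 = 1411 t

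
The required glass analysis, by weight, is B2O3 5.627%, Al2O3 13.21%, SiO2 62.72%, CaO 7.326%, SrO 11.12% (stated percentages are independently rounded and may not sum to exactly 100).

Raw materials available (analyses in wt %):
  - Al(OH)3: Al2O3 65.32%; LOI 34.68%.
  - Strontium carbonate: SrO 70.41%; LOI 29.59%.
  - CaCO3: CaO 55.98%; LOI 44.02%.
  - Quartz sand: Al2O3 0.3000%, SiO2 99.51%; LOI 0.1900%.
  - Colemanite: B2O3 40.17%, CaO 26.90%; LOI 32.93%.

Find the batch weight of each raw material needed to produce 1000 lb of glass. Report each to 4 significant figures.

Values along the way are displayed, rounded to 4 significant figures, as written. Each numeric step runs at exact precision from first step to last; every reported number is rounded once only; the derived quantities, including the yield, glass mass, the totals, the five compositions, LOI, are recomputed from the weighed amounts on 1000 lb of glass in full precision as quoted within question or answer.
Oxide-by-oxide targets in 1000 lb glass:
  B2O3: 5.627% × 1000 = 56.27 lb
  Al2O3: 13.21% × 1000 = 132.1 lb
  SiO2: 62.72% × 1000 = 627.2 lb
  CaO: 7.326% × 1000 = 73.26 lb
  SrO: 11.12% × 1000 = 111.2 lb
Verifying the oxide balance using the reported weights, relative to the basis at hand (delivered sums recover each target net of answer rounding effects):
  B2O3: 140.1·0.4017 = 56.28 lb (target 56.27 lb)
  Al2O3: 199.3·0.6532 + 630.3·0.003000 = 132.1 lb (target 132.1 lb)
  SiO2: 630.3·0.9951 = 627.2 lb (target 627.2 lb)
  CaO: 63.56·0.5598 + 140.1·0.2690 = 73.27 lb (target 73.26 lb)
  SrO: 157.9·0.7041 = 111.2 lb (target 111.2 lb)
The glass-mass cross-check: batch total minus LOI = 1000 lb (summing oxide targets gives 1000 lb; with the basis standing at 1000 lb — rounding explains the deltas).
Whole-batch sum: Σ batch = 1191 lb; ignition loss, Σ(batch × LOI) = 191.2 lb; yield: glass divided by total = 83.95%.

Batch per 1000 lb glass:
  Al(OH)3: 199.3 lb
  Strontium carbonate: 157.9 lb
  CaCO3: 63.56 lb
  Quartz sand: 630.3 lb
  Colemanite: 140.1 lb
Total batch = 1191 lb; LOI loss = 191.2 lb; yield = 83.95%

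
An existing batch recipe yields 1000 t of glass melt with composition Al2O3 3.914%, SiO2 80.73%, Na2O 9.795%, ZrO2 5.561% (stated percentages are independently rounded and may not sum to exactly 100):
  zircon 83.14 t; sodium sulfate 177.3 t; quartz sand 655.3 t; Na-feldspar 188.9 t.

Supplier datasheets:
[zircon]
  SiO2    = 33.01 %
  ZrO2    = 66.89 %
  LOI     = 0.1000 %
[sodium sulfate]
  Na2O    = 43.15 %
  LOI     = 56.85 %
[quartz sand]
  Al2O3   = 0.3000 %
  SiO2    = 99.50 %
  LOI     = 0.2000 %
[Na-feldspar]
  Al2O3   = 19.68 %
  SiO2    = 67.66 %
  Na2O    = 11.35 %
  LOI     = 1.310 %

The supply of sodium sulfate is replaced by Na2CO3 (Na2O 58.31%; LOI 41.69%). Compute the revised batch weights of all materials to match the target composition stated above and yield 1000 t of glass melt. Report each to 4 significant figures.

All arithmetic holds exact precision through every step. Rounding to four significant digits applies to every working value as printed — every reported figure undergoes a single rounding; the derived quantities (ignition loss, four oxide percentages, totals, yield, glass mass) are computed in full float precision starting from the weights for 1000 t of glass, as quoted within the problem or the answer.
Target masses of each oxide per 1000 t glass melt:
  Al2O3: 3.914% × 1000 = 39.14 t
  SiO2: 80.73% × 1000 = 807.3 t
  Na2O: 9.795% × 1000 = 97.95 t
  ZrO2: 5.561% × 1000 = 55.61 t
Oxide-by-oxide audit working from each reported weight, for the quoted basis mass (sum by sum, the targets are met net of answer rounding effects):
  Al2O3: 655.3·0.003000 + 188.9·0.1968 = 39.14 t (target 39.14 t)
  SiO2: 83.14·0.3301 + 655.3·0.9950 + 188.9·0.6766 = 807.3 t (target 807.3 t)
  Na2O: 131.2·0.5831 + 188.9·0.1135 = 97.94 t (target 97.95 t)
  ZrO2: 83.14·0.6689 = 55.61 t (target 55.61 t)
Glass-mass bookkeeping: Σ batch − LOI loss = 1000 t (summing oxide targets gives 1000 t; basis as stated: 1000 t — differing by rounding only).
Total batch = Σ batch = 1059 t; LOI removed, Σ of batch·LOI: 58.57 t; yield = glass ÷ total batch = 94.47%.

Revised batch per 1000 t glass melt:
  zircon: 83.14 t
  Na2CO3: 131.2 t
  quartz sand: 655.3 t
  Na-feldspar: 188.9 t
Total batch = 1059 t; LOI loss = 58.57 t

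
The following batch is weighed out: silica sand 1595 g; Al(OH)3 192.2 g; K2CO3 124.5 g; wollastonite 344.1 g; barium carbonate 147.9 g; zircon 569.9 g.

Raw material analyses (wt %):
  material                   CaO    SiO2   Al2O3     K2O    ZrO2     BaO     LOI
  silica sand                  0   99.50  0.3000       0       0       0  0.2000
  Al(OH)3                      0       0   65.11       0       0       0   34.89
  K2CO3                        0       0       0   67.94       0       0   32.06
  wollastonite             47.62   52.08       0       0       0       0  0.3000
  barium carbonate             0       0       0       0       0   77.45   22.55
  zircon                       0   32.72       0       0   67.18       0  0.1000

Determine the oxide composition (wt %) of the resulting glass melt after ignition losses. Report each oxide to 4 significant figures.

The whole derivation holds full float precision throughout. Intermediates are printed (rounded to 4 significant digits) in the printout; a single rounding finalizes each reported number. All derived quantities (totals, yield, net glass mass, the six compositions, LOI) are carried in exact precision from the weighed amounts per 2828 g of glass, exactly as printed in the problem or answer text.
Oxide-by-oxide delivered mass:
  CaO: 344.1·0.4762 = 163.9 g
  SiO2: 1595·0.9950 + 344.1·0.5208 + 569.9·0.3272 = 1953 g
  Al2O3: 1595·0.003000 + 192.2·0.6511 = 129.9 g
  K2O: 124.5·0.6794 = 84.59 g
  ZrO2: 569.9·0.6718 = 382.9 g
  BaO: 147.9·0.7745 = 114.5 g
LOI: 1595·0.002000 + 192.2·0.3489 + 124.5·0.3206 + 344.1·0.003000 + 147.9·0.2255 + 569.9·0.001000 = 145.1 g
The glass mass, total less LOI, = 2974 − 145.1 = 2828 g (the oxide masses sum to this)
each oxide over glass, ×100, is wt %

Glass mass = 2828 g (batch 2974 − LOI 145.1).
Composition: CaO 5.793%, SiO2 69.04%, Al2O3 4.594%, K2O 2.990%, ZrO2 13.54%, BaO 4.050%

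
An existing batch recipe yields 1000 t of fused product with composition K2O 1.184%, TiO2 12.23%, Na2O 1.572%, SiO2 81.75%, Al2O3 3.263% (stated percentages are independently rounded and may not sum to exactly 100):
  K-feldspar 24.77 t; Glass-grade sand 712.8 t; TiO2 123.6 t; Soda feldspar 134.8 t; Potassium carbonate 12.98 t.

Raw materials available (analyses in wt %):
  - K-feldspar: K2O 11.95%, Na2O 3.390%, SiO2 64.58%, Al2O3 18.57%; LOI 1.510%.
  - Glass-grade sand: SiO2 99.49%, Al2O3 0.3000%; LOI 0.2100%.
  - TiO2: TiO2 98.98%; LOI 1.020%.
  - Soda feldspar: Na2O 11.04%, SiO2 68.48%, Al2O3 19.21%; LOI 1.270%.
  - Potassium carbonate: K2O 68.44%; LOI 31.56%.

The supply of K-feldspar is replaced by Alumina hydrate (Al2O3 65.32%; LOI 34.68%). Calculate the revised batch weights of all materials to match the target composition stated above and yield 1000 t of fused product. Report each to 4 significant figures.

Revised batch per 1000 t fused product:
  Alumina hydrate: 4.754 t
  Glass-grade sand: 723.7 t
  TiO2: 123.6 t
  Soda feldspar: 142.4 t
  Potassium carbonate: 17.30 t
Total batch = 1012 t; LOI loss = 11.70 t

Working values are printed, rounded to four significant digits, in the working. Full precision is maintained from start to finish; each reported number takes a single rounding. Derived quantities, including net glass mass, the totals, the five compositions, yield, ignition loss, are carried using the weight values for 1000 t of glass in full float precision exactly as printed in the problem or the answer.
Oxide-by-oxide targets in 1000 t fused product:
  K2O: 1.184% × 1000 = 11.84 t
  TiO2: 12.23% × 1000 = 122.3 t
  Na2O: 1.572% × 1000 = 15.72 t
  SiO2: 81.75% × 1000 = 817.5 t
  Al2O3: 3.263% × 1000 = 32.63 t
Mass-balance tally per oxide on the weights just shown, under the basis named above (sums match the target masses inside rounding margins):
  K2O: 17.30·0.6844 = 11.84 t (target 11.84 t)
  TiO2: 123.6·0.9898 = 122.3 t (target 122.3 t)
  Na2O: 142.4·0.1104 = 15.72 t (target 15.72 t)
  SiO2: 723.7·0.9949 + 142.4·0.6848 = 817.5 t (target 817.5 t)
  Al2O3: 4.754·0.6532 + 723.7·0.003000 + 142.4·0.1921 = 32.63 t (target 32.63 t)
Auditing the glass mass value: net batch after ignition = 1000 t (per-oxide target masses sum to 1000 t; against the stated basis, 1000 t — deltas are rounding alone).
Batch grand total — Σ batch = 1012 t; the LOI term Σ batch·LOI equals 11.70 t; the yield ratio, glass ÷ batch: 98.84%.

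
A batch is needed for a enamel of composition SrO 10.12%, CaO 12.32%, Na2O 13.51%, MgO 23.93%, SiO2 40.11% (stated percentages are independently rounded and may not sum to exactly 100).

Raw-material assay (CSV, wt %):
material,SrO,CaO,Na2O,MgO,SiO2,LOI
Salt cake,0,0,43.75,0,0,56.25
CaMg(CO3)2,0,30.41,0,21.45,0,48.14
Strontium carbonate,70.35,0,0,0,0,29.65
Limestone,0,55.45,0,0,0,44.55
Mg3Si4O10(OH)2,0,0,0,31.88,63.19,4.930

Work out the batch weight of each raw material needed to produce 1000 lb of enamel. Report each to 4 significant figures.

Batch per 1000 lb enamel:
  Salt cake: 308.8 lb
  CaMg(CO3)2: 172.2 lb
  Strontium carbonate: 143.9 lb
  Limestone: 127.7 lb
  Mg3Si4O10(OH)2: 634.8 lb
Total batch = 1387 lb; LOI loss = 387.4 lb; yield = 72.07%

All arithmetic maintains full precision through every step — in-progress results appear, rounded to four significant digits, at each printed step. Every reported result sees exactly one rounding. Derived quantities are computed at full precision (the yield, totals, the five compositions, net glass mass, ignition loss) from the weighed amounts at 1000 lb of glass precisely as stated by the problem or the answer.
Target oxide masses per 1000 lb enamel:
  SrO: 10.12% × 1000 = 101.2 lb
  CaO: 12.32% × 1000 = 123.2 lb
  Na2O: 13.51% × 1000 = 135.1 lb
  MgO: 23.93% × 1000 = 239.3 lb
  SiO2: 40.11% × 1000 = 401.1 lb
Mass-balance tally per oxide working from each reported weight, on the stated basis (target by target, the sums agree once rounding is allowed for):
  SrO: 143.9·0.7035 = 101.2 lb (target 101.2 lb)
  CaO: 172.2·0.3041 + 127.7·0.5545 = 123.2 lb (target 123.2 lb)
  Na2O: 308.8·0.4375 = 135.1 lb (target 135.1 lb)
  MgO: 172.2·0.2145 + 634.8·0.3188 = 239.3 lb (target 239.3 lb)
  SiO2: 634.8·0.6319 = 401.1 lb (target 401.1 lb)
Auditing the glass mass value: net batch after ignition = 1000 lb (per-oxide target masses sum to 999.9 lb; stated basis 1000 lb — deltas are rounding alone).
Total batch = Σ batch = 1387 lb; LOI loss = Σ batch·LOI = 387.4 lb; yield = glass ÷ total batch = 72.07%.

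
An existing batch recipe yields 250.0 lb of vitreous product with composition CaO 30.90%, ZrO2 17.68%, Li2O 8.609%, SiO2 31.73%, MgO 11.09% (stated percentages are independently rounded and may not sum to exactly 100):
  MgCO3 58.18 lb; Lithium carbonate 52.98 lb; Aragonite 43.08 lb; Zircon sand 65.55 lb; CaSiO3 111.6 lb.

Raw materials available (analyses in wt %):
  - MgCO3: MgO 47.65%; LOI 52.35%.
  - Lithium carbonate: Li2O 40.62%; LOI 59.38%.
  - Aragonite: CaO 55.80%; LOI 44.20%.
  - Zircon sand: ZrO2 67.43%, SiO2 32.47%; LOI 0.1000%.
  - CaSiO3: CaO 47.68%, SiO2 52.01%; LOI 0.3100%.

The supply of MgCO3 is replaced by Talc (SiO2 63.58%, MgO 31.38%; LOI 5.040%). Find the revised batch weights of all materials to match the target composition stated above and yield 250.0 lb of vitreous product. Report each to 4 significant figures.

Revised batch per 250.0 lb vitreous product:
  Talc: 88.35 lb
  Lithium carbonate: 52.98 lb
  Aragonite: 135.4 lb
  Zircon sand: 65.55 lb
  CaSiO3: 3.589 lb
Total batch = 345.9 lb; LOI loss = 95.84 lb

Full float precision is kept all the way through — mid-chain values are printed, rounded to 4 significant figures, at each printed step — every reported result is rounded only once; the derived quantities are rebuilt from the weighed amounts on 250.0 lb of glass at exact precision (LOI, the totals, the yield, glass mass, the five compositions), precisely as stated by question or answer.
Per-oxide target masses for 250.0 lb vitreous product:
  CaO: 30.90% × 250.0 = 77.25 lb
  ZrO2: 17.68% × 250.0 = 44.20 lb
  Li2O: 8.609% × 250.0 = 21.52 lb
  SiO2: 31.73% × 250.0 = 79.32 lb
  MgO: 11.09% × 250.0 = 27.72 lb
Sums-versus-targets review applying the batch weights above, against the basis in use (each sum matches its target mass modulo rounding of the values):
  CaO: 135.4·0.5580 + 3.589·0.4768 = 77.26 lb (target 77.25 lb)
  ZrO2: 65.55·0.6743 = 44.20 lb (target 44.20 lb)
  Li2O: 52.98·0.4062 = 21.52 lb (target 21.52 lb)
  SiO2: 88.35·0.6358 + 65.55·0.3247 + 3.589·0.5201 = 79.32 lb (target 79.32 lb)
  MgO: 88.35·0.3138 = 27.72 lb (target 27.72 lb)
The glass-mass cross-check: batch total minus LOI = 250.0 lb (oxide target masses add up to 250.0 lb; against the stated basis, 250.0 lb — gaps are rounding artifacts).
Total batch = Σ batch = 345.9 lb; loss to ignition Σ batch·LOI = 95.84 lb; glass ÷ batch gives a yield of 72.29%.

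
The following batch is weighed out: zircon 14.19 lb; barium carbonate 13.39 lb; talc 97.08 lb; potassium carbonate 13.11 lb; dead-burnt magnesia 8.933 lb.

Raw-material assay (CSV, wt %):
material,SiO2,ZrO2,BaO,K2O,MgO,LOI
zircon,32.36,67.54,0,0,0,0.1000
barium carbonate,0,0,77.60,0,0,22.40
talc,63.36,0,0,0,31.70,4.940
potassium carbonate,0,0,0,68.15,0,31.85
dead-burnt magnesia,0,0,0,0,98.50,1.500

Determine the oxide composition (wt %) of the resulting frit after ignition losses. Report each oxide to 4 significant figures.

All internal work keeps full precision in every operation. Mid-chain values are printed with 4-significant-figure rounding at each printed step — exactly one rounding goes into each reported value — all derived quantities (the five compositions, ignition loss, glass mass, yield, the totals) are computed starting from the weights per 134.6 lb of glass in full float precision exactly as shown in the problem or answer text.
Per-oxide mass from batch:
  SiO2: 14.19·0.3236 + 97.08·0.6336 = 66.10 lb
  ZrO2: 14.19·0.6754 = 9.584 lb
  BaO: 13.39·0.7760 = 10.39 lb
  K2O: 13.11·0.6815 = 8.934 lb
  MgO: 97.08·0.3170 + 8.933·0.9850 = 39.57 lb
LOI: 14.19·0.001000 + 13.39·0.2240 + 97.08·0.04940 + 13.11·0.3185 + 8.933·0.01500 = 12.12 lb
Resulting glass, batch − LOI: 146.7 − 12.12 = 134.6 lb (equal to the oxide-mass sum)
wt %: oxide over glass, times 100

Glass mass = 134.6 lb (batch 146.7 − LOI 12.12).
Composition: SiO2 49.12%, ZrO2 7.121%, BaO 7.721%, K2O 6.639%, MgO 29.40%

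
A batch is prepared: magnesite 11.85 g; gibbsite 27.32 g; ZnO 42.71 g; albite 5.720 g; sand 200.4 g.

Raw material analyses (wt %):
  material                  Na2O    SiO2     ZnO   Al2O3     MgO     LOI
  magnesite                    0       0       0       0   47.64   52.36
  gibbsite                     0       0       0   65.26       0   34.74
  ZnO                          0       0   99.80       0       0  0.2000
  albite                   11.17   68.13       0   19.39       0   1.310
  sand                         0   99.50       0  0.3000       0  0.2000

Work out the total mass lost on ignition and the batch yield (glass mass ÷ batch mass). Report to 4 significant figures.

LOI loss = 16.26 g; glass = 271.7 g; yield = 94.36%

The whole derivation holds exact precision through every step; values along the way are shown, rounded to 4 significant figures, as written — exactly one rounding lands on every reported number. The derived quantities are carried at full precision (the yield, five oxide percentages, net glass mass, LOI, totals) from the weighed amounts on 271.7 g of glass, as given in either problem or answer.
Per-material ignition loss:
  magnesite: 11.85 × 0.5236 = 6.205 g
  gibbsite: 27.32 × 0.3474 = 9.491 g
  ZnO: 42.71 × 0.002000 = 0.08542 g
  albite: 5.720 × 0.01310 = 0.07493 g
  sand: 200.4 × 0.002000 = 0.4008 g
Total LOI = 16.26 g
Glass = batch − LOI = 288.0 − 16.26 = 271.7 g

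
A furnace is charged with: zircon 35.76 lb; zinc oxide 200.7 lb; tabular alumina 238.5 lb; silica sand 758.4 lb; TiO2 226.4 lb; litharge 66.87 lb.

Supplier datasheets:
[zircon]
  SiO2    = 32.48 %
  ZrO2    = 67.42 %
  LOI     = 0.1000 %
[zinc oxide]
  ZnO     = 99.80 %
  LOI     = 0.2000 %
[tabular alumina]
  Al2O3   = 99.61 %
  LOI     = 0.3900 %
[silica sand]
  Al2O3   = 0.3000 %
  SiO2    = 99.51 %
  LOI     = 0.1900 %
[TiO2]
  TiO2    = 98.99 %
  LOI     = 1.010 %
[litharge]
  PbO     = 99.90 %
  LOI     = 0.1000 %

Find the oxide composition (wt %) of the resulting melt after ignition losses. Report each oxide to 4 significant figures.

The working math holds full float precision in every operation — working values are printed, with 4-significant-digit rounding, across the worked steps. A single rounding produces each reported figure; all derived quantities are recomputed at full precision (six oxide percentages, glass mass, totals, the yield, LOI) using the weight values at 1521 lb of glass as set out in the question or the answer.
Oxide-by-oxide delivered mass:
  Al2O3: 238.5·0.9961 + 758.4·0.003000 = 239.8 lb
  SiO2: 35.76·0.3248 + 758.4·0.9951 = 766.3 lb
  ZnO: 200.7·0.9980 = 200.3 lb
  PbO: 66.87·0.9990 = 66.80 lb
  ZrO2: 35.76·0.6742 = 24.11 lb
  TiO2: 226.4·0.9899 = 224.1 lb
LOI: 35.76·0.001000 + 200.7·0.002000 + 238.5·0.003900 + 758.4·0.001900 + 226.4·0.01010 + 66.87·0.001000 = 5.162 lb
batch − LOI leaves glass = 1527 − 5.162 = 1521 lb (matching Σ of the oxides)
oxide / glass × 100 gives the wt %

Glass mass = 1521 lb (batch 1527 − LOI 5.162).
Composition: Al2O3 15.76%, SiO2 50.37%, ZnO 13.16%, PbO 4.391%, ZrO2 1.585%, TiO2 14.73%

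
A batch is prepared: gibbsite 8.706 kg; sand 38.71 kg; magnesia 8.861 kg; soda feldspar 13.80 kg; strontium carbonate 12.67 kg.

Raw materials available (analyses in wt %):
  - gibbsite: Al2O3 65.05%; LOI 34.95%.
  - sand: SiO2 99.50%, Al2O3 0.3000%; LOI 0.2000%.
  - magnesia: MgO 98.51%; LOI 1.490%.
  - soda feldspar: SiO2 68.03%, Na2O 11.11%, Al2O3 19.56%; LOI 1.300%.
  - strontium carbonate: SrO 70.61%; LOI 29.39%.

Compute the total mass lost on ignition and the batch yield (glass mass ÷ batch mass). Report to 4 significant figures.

LOI loss = 7.155 kg; glass = 75.59 kg; yield = 91.35%

In-progress results are displayed with 4-significant-digit rounding in the working. The whole derivation maintains full float precision end to end. Each reported number is rounded just once — derived quantities, which include LOI, net glass mass, the totals, the five compositions, the yield, are re-derived at exact precision, as given in problem or answer, using the weight values for 75.59 kg of glass.
Ignition loss by material:
  gibbsite: 8.706 × 0.3495 = 3.043 kg
  sand: 38.71 × 0.002000 = 0.07742 kg
  magnesia: 8.861 × 0.01490 = 0.1320 kg
  soda feldspar: 13.80 × 0.01300 = 0.1794 kg
  strontium carbonate: 12.67 × 0.2939 = 3.724 kg
Total LOI = 7.155 kg
Glass = batch − LOI = 82.75 − 7.155 = 75.59 kg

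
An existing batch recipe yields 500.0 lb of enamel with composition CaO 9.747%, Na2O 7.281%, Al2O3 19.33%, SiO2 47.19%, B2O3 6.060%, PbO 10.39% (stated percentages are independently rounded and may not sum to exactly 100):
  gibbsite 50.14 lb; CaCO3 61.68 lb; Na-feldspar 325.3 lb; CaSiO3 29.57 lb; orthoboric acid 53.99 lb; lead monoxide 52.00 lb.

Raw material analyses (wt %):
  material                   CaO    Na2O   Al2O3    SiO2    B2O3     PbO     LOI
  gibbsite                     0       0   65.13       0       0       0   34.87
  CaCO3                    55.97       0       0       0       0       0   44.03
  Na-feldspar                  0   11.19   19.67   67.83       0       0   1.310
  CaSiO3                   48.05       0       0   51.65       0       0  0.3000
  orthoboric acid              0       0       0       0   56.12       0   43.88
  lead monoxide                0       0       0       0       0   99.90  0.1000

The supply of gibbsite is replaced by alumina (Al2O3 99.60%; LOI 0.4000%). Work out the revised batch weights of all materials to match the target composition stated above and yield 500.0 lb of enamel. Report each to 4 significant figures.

Revised batch per 500.0 lb enamel:
  alumina: 32.79 lb
  CaCO3: 61.68 lb
  Na-feldspar: 325.3 lb
  CaSiO3: 29.57 lb
  orthoboric acid: 53.99 lb
  lead monoxide: 52.00 lb
Total batch = 555.3 lb; LOI loss = 55.38 lb

All arithmetic keeps exact precision at each step; intermediates are printed, with 4-significant-digit rounding, in the printout; every reported number is rounded exactly once — the derived quantities, including yield, the six compositions, net glass mass, totals, LOI, are carried from the batch weights per 500.0 lb of glass at full precision as set out in the question or the answer.
Oxide-by-oxide targets in 500.0 lb enamel:
  CaO: 9.747% × 500.0 = 48.74 lb
  Na2O: 7.281% × 500.0 = 36.40 lb
  Al2O3: 19.33% × 500.0 = 96.65 lb
  SiO2: 47.19% × 500.0 = 236.0 lb
  B2O3: 6.060% × 500.0 = 30.30 lb
  PbO: 10.39% × 500.0 = 51.95 lb
Sums-versus-targets review given the weights on record, versus the basis set out (every target is met by its sum modulo rounding of the values):
  CaO: 61.68·0.5597 + 29.57·0.4805 = 48.73 lb (target 48.74 lb)
  Na2O: 325.3·0.1119 = 36.40 lb (target 36.40 lb)
  Al2O3: 32.79·0.9960 + 325.3·0.1967 = 96.65 lb (target 96.65 lb)
  SiO2: 325.3·0.6783 + 29.57·0.5165 = 235.9 lb (target 236.0 lb)
  B2O3: 53.99·0.5612 = 30.30 lb (target 30.30 lb)
  PbO: 52.00·0.9990 = 51.95 lb (target 51.95 lb)
Glass mass check: the batch minus its LOI: 499.9 lb (oxide target masses add up to 500.0 lb; stated basis 500.0 lb — differing by rounding only).
Total batch = Σ batch = 555.3 lb; LOI loss = Σ batch·LOI = 55.38 lb; yield = glass ÷ total batch = 90.03%.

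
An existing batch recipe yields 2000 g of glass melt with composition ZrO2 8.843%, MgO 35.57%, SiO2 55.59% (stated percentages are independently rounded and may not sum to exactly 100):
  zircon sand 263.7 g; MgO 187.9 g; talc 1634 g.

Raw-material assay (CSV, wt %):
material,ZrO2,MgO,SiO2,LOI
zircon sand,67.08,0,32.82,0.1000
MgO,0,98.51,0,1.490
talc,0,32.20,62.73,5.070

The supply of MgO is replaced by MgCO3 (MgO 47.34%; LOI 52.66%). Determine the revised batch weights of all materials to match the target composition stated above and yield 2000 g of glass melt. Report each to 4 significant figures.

Revised batch per 2000 g glass melt:
  zircon sand: 263.7 g
  MgCO3: 391.0 g
  talc: 1634 g
Total batch = 2289 g; LOI loss = 289.0 g

Rounding to four significant digits governs every mid-chain value as displayed; the whole derivation maintains full precision throughout; every reported value takes a single rounding; derived quantities are carried in full float precision (the three compositions, glass mass, the totals, ignition loss, the yield) using the weight values at 2000 g of glass, as they appear in either problem or answer.
Target masses of each oxide per 2000 g glass melt:
  ZrO2: 8.843% × 2000 = 176.9 g
  MgO: 35.57% × 2000 = 711.4 g
  SiO2: 55.59% × 2000 = 1112 g
Oxide-by-oxide audit working from each reported weight, per the basis as stated (sums match the target masses within answer rounding):
  ZrO2: 263.7·0.6708 = 176.9 g (target 176.9 g)
  MgO: 391.0·0.4734 + 1634·0.3220 = 711.2 g (target 711.4 g)
  SiO2: 263.7·0.3282 + 1634·0.6273 = 1112 g (target 1112 g)
Glass-mass sanity pass: Σ batch − LOI loss = 2000 g (summing oxide targets gives 2000 g; with the basis standing at 2000 g — gaps are rounding artifacts).
Adding the batch up: Σ batch = 2289 g; the LOI term Σ batch·LOI equals 289.0 g; yield = glass ÷ total batch = 87.37%.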